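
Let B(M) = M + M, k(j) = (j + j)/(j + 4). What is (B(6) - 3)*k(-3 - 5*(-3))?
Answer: 27/2 ≈ 13.500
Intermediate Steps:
k(j) = 2*j/(4 + j) (k(j) = (2*j)/(4 + j) = 2*j/(4 + j))
B(M) = 2*M
(B(6) - 3)*k(-3 - 5*(-3)) = (2*6 - 3)*(2*(-3 - 5*(-3))/(4 + (-3 - 5*(-3)))) = (12 - 3)*(2*(-3 + 15)/(4 + (-3 + 15))) = 9*(2*12/(4 + 12)) = 9*(2*12/16) = 9*(2*12*(1/16)) = 9*(3/2) = 27/2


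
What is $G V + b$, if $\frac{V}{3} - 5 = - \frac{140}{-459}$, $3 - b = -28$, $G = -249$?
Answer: $- \frac{200524}{51} \approx -3931.8$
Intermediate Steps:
$b = 31$ ($b = 3 - -28 = 3 + 28 = 31$)
$V = \frac{2435}{153}$ ($V = 15 + 3 \left(- \frac{140}{-459}\right) = 15 + 3 \left(\left(-140\right) \left(- \frac{1}{459}\right)\right) = 15 + 3 \cdot \frac{140}{459} = 15 + \frac{140}{153} = \frac{2435}{153} \approx 15.915$)
$G V + b = \left(-249\right) \frac{2435}{153} + 31 = - \frac{202105}{51} + 31 = - \frac{200524}{51}$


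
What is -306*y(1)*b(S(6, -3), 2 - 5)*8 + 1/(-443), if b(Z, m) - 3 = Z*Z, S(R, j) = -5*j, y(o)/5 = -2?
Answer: 2472577919/443 ≈ 5.5814e+6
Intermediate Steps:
y(o) = -10 (y(o) = 5*(-2) = -10)
b(Z, m) = 3 + Z**2 (b(Z, m) = 3 + Z*Z = 3 + Z**2)
-306*y(1)*b(S(6, -3), 2 - 5)*8 + 1/(-443) = -306*(-10*(3 + (-5*(-3))**2))*8 + 1/(-443) = -306*(-10*(3 + 15**2))*8 - 1/443 = -306*(-10*(3 + 225))*8 - 1/443 = -306*(-10*228)*8 - 1/443 = -(-697680)*8 - 1/443 = -306*(-18240) - 1/443 = 5581440 - 1/443 = 2472577919/443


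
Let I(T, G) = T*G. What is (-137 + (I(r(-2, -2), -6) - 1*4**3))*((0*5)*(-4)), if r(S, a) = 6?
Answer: 0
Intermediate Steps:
I(T, G) = G*T
(-137 + (I(r(-2, -2), -6) - 1*4**3))*((0*5)*(-4)) = (-137 + (-6*6 - 1*4**3))*((0*5)*(-4)) = (-137 + (-36 - 1*64))*(0*(-4)) = (-137 + (-36 - 64))*0 = (-137 - 100)*0 = -237*0 = 0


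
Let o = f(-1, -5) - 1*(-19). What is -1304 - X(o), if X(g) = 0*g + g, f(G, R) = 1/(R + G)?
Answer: -7937/6 ≈ -1322.8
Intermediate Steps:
f(G, R) = 1/(G + R)
o = 113/6 (o = 1/(-1 - 5) - 1*(-19) = 1/(-6) + 19 = -⅙ + 19 = 113/6 ≈ 18.833)
X(g) = g (X(g) = 0 + g = g)
-1304 - X(o) = -1304 - 1*113/6 = -1304 - 113/6 = -7937/6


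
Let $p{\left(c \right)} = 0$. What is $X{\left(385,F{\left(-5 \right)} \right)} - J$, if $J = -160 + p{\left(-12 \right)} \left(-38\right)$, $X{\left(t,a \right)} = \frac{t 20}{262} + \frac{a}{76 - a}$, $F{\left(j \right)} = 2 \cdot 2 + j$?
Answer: $\frac{1910239}{10087} \approx 189.38$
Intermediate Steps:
$F{\left(j \right)} = 4 + j$
$X{\left(t,a \right)} = \frac{10 t}{131} + \frac{a}{76 - a}$ ($X{\left(t,a \right)} = 20 t \frac{1}{262} + \frac{a}{76 - a} = \frac{10 t}{131} + \frac{a}{76 - a}$)
$J = -160$ ($J = -160 + 0 \left(-38\right) = -160 + 0 = -160$)
$X{\left(385,F{\left(-5 \right)} \right)} - J = \frac{\left(-760\right) 385 - 131 \left(4 - 5\right) + 10 \left(4 - 5\right) 385}{131 \left(-76 + \left(4 - 5\right)\right)} - -160 = \frac{-292600 - -131 + 10 \left(-1\right) 385}{131 \left(-76 - 1\right)} + 160 = \frac{-292600 + 131 - 3850}{131 \left(-77\right)} + 160 = \frac{1}{131} \left(- \frac{1}{77}\right) \left(-296319\right) + 160 = \frac{296319}{10087} + 160 = \frac{1910239}{10087}$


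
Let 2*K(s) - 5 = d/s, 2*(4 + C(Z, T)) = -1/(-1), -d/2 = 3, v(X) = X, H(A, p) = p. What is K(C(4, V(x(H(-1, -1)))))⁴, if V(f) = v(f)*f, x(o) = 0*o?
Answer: 4879681/38416 ≈ 127.02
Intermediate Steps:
x(o) = 0
V(f) = f² (V(f) = f*f = f²)
d = -6 (d = -2*3 = -6)
C(Z, T) = -7/2 (C(Z, T) = -4 + (-1/(-1))/2 = -4 + (-1*(-1))/2 = -4 + (½)*1 = -4 + ½ = -7/2)
K(s) = 5/2 - 3/s (K(s) = 5/2 + (-6/s)/2 = 5/2 - 3/s)
K(C(4, V(x(H(-1, -1)))))⁴ = (5/2 - 3/(-7/2))⁴ = (5/2 - 3*(-2/7))⁴ = (5/2 + 6/7)⁴ = (47/14)⁴ = 4879681/38416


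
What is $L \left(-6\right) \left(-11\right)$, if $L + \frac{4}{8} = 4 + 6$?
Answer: $627$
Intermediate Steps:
$L = \frac{19}{2}$ ($L = - \frac{1}{2} + \left(4 + 6\right) = - \frac{1}{2} + 10 = \frac{19}{2} \approx 9.5$)
$L \left(-6\right) \left(-11\right) = \frac{19}{2} \left(-6\right) \left(-11\right) = \left(-57\right) \left(-11\right) = 627$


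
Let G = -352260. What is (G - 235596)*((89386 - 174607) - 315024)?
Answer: 235286424720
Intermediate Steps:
(G - 235596)*((89386 - 174607) - 315024) = (-352260 - 235596)*((89386 - 174607) - 315024) = -587856*(-85221 - 315024) = -587856*(-400245) = 235286424720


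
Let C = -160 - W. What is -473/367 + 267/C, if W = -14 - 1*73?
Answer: -132518/26791 ≈ -4.9464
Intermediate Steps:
W = -87 (W = -14 - 73 = -87)
C = -73 (C = -160 - 1*(-87) = -160 + 87 = -73)
-473/367 + 267/C = -473/367 + 267/(-73) = -473*1/367 + 267*(-1/73) = -473/367 - 267/73 = -132518/26791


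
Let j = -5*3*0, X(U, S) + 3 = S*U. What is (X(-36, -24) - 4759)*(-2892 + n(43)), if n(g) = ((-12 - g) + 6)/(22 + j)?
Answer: 124098677/11 ≈ 1.1282e+7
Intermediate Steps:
X(U, S) = -3 + S*U
j = 0 (j = -15*0 = 0)
n(g) = -3/11 - g/22 (n(g) = ((-12 - g) + 6)/(22 + 0) = (-6 - g)/22 = (-6 - g)*(1/22) = -3/11 - g/22)
(X(-36, -24) - 4759)*(-2892 + n(43)) = ((-3 - 24*(-36)) - 4759)*(-2892 + (-3/11 - 1/22*43)) = ((-3 + 864) - 4759)*(-2892 + (-3/11 - 43/22)) = (861 - 4759)*(-2892 - 49/22) = -3898*(-63673/22) = 124098677/11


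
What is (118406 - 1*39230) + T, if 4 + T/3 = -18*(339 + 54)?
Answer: 57942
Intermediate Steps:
T = -21234 (T = -12 + 3*(-18*(339 + 54)) = -12 + 3*(-18*393) = -12 + 3*(-7074) = -12 - 21222 = -21234)
(118406 - 1*39230) + T = (118406 - 1*39230) - 21234 = (118406 - 39230) - 21234 = 79176 - 21234 = 57942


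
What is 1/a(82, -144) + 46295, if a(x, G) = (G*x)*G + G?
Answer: 78711129361/1700208 ≈ 46295.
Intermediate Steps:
a(x, G) = G + x*G² (a(x, G) = x*G² + G = G + x*G²)
1/a(82, -144) + 46295 = 1/(-144*(1 - 144*82)) + 46295 = 1/(-144*(1 - 11808)) + 46295 = 1/(-144*(-11807)) + 46295 = 1/1700208 + 46295 = 78711129361/1700208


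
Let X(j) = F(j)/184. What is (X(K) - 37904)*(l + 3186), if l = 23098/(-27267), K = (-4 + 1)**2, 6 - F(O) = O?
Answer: -6583894579763/54534 ≈ -1.2073e+8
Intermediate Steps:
F(O) = 6 - O
K = 9 (K = (-3)**2 = 9)
X(j) = 3/92 - j/184 (X(j) = (6 - j)/184 = (6 - j)*(1/184) = 3/92 - j/184)
l = -23098/27267 (l = 23098*(-1/27267) = -23098/27267 ≈ -0.84711)
(X(K) - 37904)*(l + 3186) = ((3/92 - 1/184*9) - 37904)*(-23098/27267 + 3186) = ((3/92 - 9/184) - 37904)*(86849564/27267) = (-3/184 - 37904)*(86849564/27267) = -6974339/184*86849564/27267 = -6583894579763/54534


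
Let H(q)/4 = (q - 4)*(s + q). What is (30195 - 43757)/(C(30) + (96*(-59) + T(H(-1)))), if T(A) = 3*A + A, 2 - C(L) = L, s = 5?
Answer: 6781/3006 ≈ 2.2558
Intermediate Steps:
C(L) = 2 - L
H(q) = 4*(-4 + q)*(5 + q) (H(q) = 4*((q - 4)*(5 + q)) = 4*((-4 + q)*(5 + q)) = 4*(-4 + q)*(5 + q))
T(A) = 4*A
(30195 - 43757)/(C(30) + (96*(-59) + T(H(-1)))) = (30195 - 43757)/((2 - 1*30) + (96*(-59) + 4*(-80 + 4*(-1) + 4*(-1)**2))) = -13562/((2 - 30) + (-5664 + 4*(-80 - 4 + 4*1))) = -13562/(-28 + (-5664 + 4*(-80 - 4 + 4))) = -13562/(-28 + (-5664 + 4*(-80))) = -13562/(-28 + (-5664 - 320)) = -13562/(-28 - 5984) = -13562/(-6012) = -13562*(-1/6012) = 6781/3006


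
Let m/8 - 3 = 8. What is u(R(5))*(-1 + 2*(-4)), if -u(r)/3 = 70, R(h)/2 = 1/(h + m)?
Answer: 1890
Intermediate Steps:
m = 88 (m = 24 + 8*8 = 24 + 64 = 88)
R(h) = 2/(88 + h) (R(h) = 2/(h + 88) = 2/(88 + h))
u(r) = -210 (u(r) = -3*70 = -210)
u(R(5))*(-1 + 2*(-4)) = -210*(-1 + 2*(-4)) = -210*(-1 - 8) = -210*(-9) = 1890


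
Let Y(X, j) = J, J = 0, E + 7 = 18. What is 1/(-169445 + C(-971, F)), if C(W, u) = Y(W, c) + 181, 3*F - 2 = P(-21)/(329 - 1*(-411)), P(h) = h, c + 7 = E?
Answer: -1/169264 ≈ -5.9079e-6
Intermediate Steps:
E = 11 (E = -7 + 18 = 11)
c = 4 (c = -7 + 11 = 4)
Y(X, j) = 0
F = 1459/2220 (F = ⅔ + (-21/(329 - 1*(-411)))/3 = ⅔ + (-21/(329 + 411))/3 = ⅔ + (-21/740)/3 = ⅔ + (-21*1/740)/3 = ⅔ + (⅓)*(-21/740) = ⅔ - 7/740 = 1459/2220 ≈ 0.65721)
C(W, u) = 181 (C(W, u) = 0 + 181 = 181)
1/(-169445 + C(-971, F)) = 1/(-169445 + 181) = 1/(-169264) = -1/169264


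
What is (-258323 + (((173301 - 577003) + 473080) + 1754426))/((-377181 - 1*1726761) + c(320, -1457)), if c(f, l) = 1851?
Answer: -521827/700697 ≈ -0.74473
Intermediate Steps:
(-258323 + (((173301 - 577003) + 473080) + 1754426))/((-377181 - 1*1726761) + c(320, -1457)) = (-258323 + (((173301 - 577003) + 473080) + 1754426))/((-377181 - 1*1726761) + 1851) = (-258323 + ((-403702 + 473080) + 1754426))/((-377181 - 1726761) + 1851) = (-258323 + (69378 + 1754426))/(-2103942 + 1851) = (-258323 + 1823804)/(-2102091) = 1565481*(-1/2102091) = -521827/700697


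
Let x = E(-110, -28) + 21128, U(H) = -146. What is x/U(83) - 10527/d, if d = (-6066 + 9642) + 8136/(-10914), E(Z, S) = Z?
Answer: -23247317747/158249108 ≈ -146.90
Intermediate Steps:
d = 6503388/1819 (d = 3576 + 8136*(-1/10914) = 3576 - 1356/1819 = 6503388/1819 ≈ 3575.3)
x = 21018 (x = -110 + 21128 = 21018)
x/U(83) - 10527/d = 21018/(-146) - 10527/6503388/1819 = 21018*(-1/146) - 10527*1819/6503388 = -10509/73 - 6382871/2167796 = -23247317747/158249108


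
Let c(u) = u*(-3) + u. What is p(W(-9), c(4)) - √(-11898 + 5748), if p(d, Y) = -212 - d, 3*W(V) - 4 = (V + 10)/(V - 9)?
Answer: -11519/54 - 5*I*√246 ≈ -213.31 - 78.422*I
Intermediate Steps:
W(V) = 4/3 + (10 + V)/(3*(-9 + V)) (W(V) = 4/3 + ((V + 10)/(V - 9))/3 = 4/3 + ((10 + V)/(-9 + V))/3 = 4/3 + (10 + V)/(3*(-9 + V)))
c(u) = -2*u (c(u) = -3*u + u = -2*u)
p(W(-9), c(4)) - √(-11898 + 5748) = (-212 - (-26 + 5*(-9))/(3*(-9 - 9))) - √(-11898 + 5748) = (-212 - (-26 - 45)/(3*(-18))) - √(-6150) = (-212 - (-1)*(-71)/(3*18)) - 5*I*√246 = (-212 - 1*71/54) - 5*I*√246 = (-212 - 71/54) - 5*I*√246 = -11519/54 - 5*I*√246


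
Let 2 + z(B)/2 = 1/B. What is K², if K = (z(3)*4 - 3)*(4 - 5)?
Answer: 2401/9 ≈ 266.78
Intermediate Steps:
z(B) = -4 + 2/B (z(B) = -4 + 2*(1/B) = -4 + 2/B)
K = 49/3 (K = ((-4 + 2/3)*4 - 3)*(4 - 5) = ((-4 + 2*(⅓))*4 - 3)*(-1) = ((-4 + ⅔)*4 - 3)*(-1) = (-10/3*4 - 3)*(-1) = (-40/3 - 3)*(-1) = -49/3*(-1) = 49/3 ≈ 16.333)
K² = (49/3)² = 2401/9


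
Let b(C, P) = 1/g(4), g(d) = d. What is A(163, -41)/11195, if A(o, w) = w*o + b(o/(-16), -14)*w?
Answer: -26773/44780 ≈ -0.59788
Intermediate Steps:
b(C, P) = ¼ (b(C, P) = 1/4 = ¼)
A(o, w) = w/4 + o*w (A(o, w) = w*o + w/4 = o*w + w/4 = w/4 + o*w)
A(163, -41)/11195 = -41*(¼ + 163)/11195 = -41*653/4*(1/11195) = -26773/4*1/11195 = -26773/44780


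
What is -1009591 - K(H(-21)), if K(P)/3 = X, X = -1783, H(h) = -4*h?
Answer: -1004242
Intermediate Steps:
K(P) = -5349 (K(P) = 3*(-1783) = -5349)
-1009591 - K(H(-21)) = -1009591 - 1*(-5349) = -1009591 + 5349 = -1004242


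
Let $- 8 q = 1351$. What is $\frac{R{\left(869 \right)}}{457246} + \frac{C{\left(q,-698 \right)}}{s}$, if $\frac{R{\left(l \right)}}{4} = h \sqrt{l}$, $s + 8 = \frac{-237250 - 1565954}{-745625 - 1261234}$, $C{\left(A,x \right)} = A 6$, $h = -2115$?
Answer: $\frac{2711266509}{19002224} - \frac{4230 \sqrt{869}}{228623} \approx 142.14$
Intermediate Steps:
$q = - \frac{1351}{8}$ ($q = \left(- \frac{1}{8}\right) 1351 = - \frac{1351}{8} \approx -168.88$)
$C{\left(A,x \right)} = 6 A$
$s = - \frac{4750556}{668953}$ ($s = -8 + \frac{-237250 - 1565954}{-745625 - 1261234} = -8 - \frac{1803204}{-2006859} = -8 - - \frac{601068}{668953} = -8 + \frac{601068}{668953} = - \frac{4750556}{668953} \approx -7.1015$)
$R{\left(l \right)} = - 8460 \sqrt{l}$ ($R{\left(l \right)} = 4 \left(- 2115 \sqrt{l}\right) = - 8460 \sqrt{l}$)
$\frac{R{\left(869 \right)}}{457246} + \frac{C{\left(q,-698 \right)}}{s} = \frac{\left(-8460\right) \sqrt{869}}{457246} + \frac{6 \left(- \frac{1351}{8}\right)}{- \frac{4750556}{668953}} = - 8460 \sqrt{869} \cdot \frac{1}{457246} - - \frac{2711266509}{19002224} = - \frac{4230 \sqrt{869}}{228623} + \frac{2711266509}{19002224} = \frac{2711266509}{19002224} - \frac{4230 \sqrt{869}}{228623}$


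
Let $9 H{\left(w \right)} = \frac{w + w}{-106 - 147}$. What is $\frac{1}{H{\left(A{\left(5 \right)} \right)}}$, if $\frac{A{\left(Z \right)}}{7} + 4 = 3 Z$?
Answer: $- \frac{207}{14} \approx -14.786$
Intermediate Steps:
$A{\left(Z \right)} = -28 + 21 Z$ ($A{\left(Z \right)} = -28 + 7 \cdot 3 Z = -28 + 21 Z$)
$H{\left(w \right)} = - \frac{2 w}{2277}$ ($H{\left(w \right)} = \frac{\left(w + w\right) \frac{1}{-106 - 147}}{9} = \frac{2 w \frac{1}{-253}}{9} = \frac{2 w \left(- \frac{1}{253}\right)}{9} = \frac{\left(- \frac{2}{253}\right) w}{9} = - \frac{2 w}{2277}$)
$\frac{1}{H{\left(A{\left(5 \right)} \right)}} = \frac{1}{\left(- \frac{2}{2277}\right) \left(-28 + 21 \cdot 5\right)} = \frac{1}{\left(- \frac{2}{2277}\right) \left(-28 + 105\right)} = \frac{1}{\left(- \frac{2}{2277}\right) 77} = \frac{1}{- \frac{14}{207}} = - \frac{207}{14}$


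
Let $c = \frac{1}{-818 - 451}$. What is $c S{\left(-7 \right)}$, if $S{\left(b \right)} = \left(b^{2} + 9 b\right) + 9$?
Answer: $\frac{5}{1269} \approx 0.0039401$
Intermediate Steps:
$S{\left(b \right)} = 9 + b^{2} + 9 b$
$c = - \frac{1}{1269}$ ($c = \frac{1}{-1269} = - \frac{1}{1269} \approx -0.00078802$)
$c S{\left(-7 \right)} = - \frac{9 + \left(-7\right)^{2} + 9 \left(-7\right)}{1269} = - \frac{9 + 49 - 63}{1269} = \left(- \frac{1}{1269}\right) \left(-5\right) = \frac{5}{1269}$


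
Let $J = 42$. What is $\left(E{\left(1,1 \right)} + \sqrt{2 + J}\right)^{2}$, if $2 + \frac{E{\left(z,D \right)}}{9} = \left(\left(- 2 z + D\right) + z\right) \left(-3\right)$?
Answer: $368 - 72 \sqrt{11} \approx 129.2$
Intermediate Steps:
$E{\left(z,D \right)} = -18 - 27 D + 27 z$ ($E{\left(z,D \right)} = -18 + 9 \left(\left(- 2 z + D\right) + z\right) \left(-3\right) = -18 + 9 \left(\left(D - 2 z\right) + z\right) \left(-3\right) = -18 + 9 \left(D - z\right) \left(-3\right) = -18 + 9 \left(- 3 D + 3 z\right) = -18 - \left(- 27 z + 27 D\right) = -18 - 27 D + 27 z$)
$\left(E{\left(1,1 \right)} + \sqrt{2 + J}\right)^{2} = \left(\left(-18 - 27 + 27 \cdot 1\right) + \sqrt{2 + 42}\right)^{2} = \left(\left(-18 - 27 + 27\right) + \sqrt{44}\right)^{2} = \left(-18 + 2 \sqrt{11}\right)^{2}$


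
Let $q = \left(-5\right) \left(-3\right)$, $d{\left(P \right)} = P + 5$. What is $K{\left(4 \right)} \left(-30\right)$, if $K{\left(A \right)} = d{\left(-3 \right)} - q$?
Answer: $390$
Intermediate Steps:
$d{\left(P \right)} = 5 + P$
$q = 15$
$K{\left(A \right)} = -13$ ($K{\left(A \right)} = \left(5 - 3\right) - 15 = 2 - 15 = -13$)
$K{\left(4 \right)} \left(-30\right) = \left(-13\right) \left(-30\right) = 390$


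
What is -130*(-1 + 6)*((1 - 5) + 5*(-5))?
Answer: 18850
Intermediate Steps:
-130*(-1 + 6)*((1 - 5) + 5*(-5)) = -650*(-4 - 25) = -650*(-29) = -130*(-145) = 18850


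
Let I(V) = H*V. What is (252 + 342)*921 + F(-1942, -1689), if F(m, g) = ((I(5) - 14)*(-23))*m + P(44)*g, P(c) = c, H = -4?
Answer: -1045886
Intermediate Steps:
I(V) = -4*V
F(m, g) = 44*g + 782*m (F(m, g) = ((-4*5 - 14)*(-23))*m + 44*g = ((-20 - 14)*(-23))*m + 44*g = (-34*(-23))*m + 44*g = 782*m + 44*g = 44*g + 782*m)
(252 + 342)*921 + F(-1942, -1689) = (252 + 342)*921 + (44*(-1689) + 782*(-1942)) = 594*921 + (-74316 - 1518644) = 547074 - 1592960 = -1045886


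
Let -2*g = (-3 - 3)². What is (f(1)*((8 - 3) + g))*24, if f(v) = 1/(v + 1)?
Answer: -156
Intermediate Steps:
f(v) = 1/(1 + v)
g = -18 (g = -(-3 - 3)²/2 = -½*(-6)² = -½*36 = -18)
(f(1)*((8 - 3) + g))*24 = (((8 - 3) - 18)/(1 + 1))*24 = ((5 - 18)/2)*24 = ((½)*(-13))*24 = -13/2*24 = -156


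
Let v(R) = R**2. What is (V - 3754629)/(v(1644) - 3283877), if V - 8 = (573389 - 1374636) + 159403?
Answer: 4396465/581141 ≈ 7.5652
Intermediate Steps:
V = -641836 (V = 8 + ((573389 - 1374636) + 159403) = 8 + (-801247 + 159403) = 8 - 641844 = -641836)
(V - 3754629)/(v(1644) - 3283877) = (-641836 - 3754629)/(1644**2 - 3283877) = -4396465/(2702736 - 3283877) = -4396465/(-581141) = -4396465*(-1/581141) = 4396465/581141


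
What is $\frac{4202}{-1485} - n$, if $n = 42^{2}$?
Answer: $- \frac{238522}{135} \approx -1766.8$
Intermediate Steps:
$n = 1764$
$\frac{4202}{-1485} - n = \frac{4202}{-1485} - 1764 = 4202 \left(- \frac{1}{1485}\right) - 1764 = - \frac{382}{135} - 1764 = - \frac{238522}{135}$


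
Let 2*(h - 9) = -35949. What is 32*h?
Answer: -574896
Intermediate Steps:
h = -35931/2 (h = 9 + (1/2)*(-35949) = 9 - 35949/2 = -35931/2 ≈ -17966.)
32*h = 32*(-35931/2) = -574896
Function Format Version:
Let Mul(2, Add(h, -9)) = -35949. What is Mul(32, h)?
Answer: -574896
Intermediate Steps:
h = Rational(-35931, 2) (h = Add(9, Mul(Rational(1, 2), -35949)) = Add(9, Rational(-35949, 2)) = Rational(-35931, 2) ≈ -17966.)
Mul(32, h) = Mul(32, Rational(-35931, 2)) = -574896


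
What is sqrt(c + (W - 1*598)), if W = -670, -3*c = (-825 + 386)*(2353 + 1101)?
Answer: sqrt(4537506)/3 ≈ 710.05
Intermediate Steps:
c = 1516306/3 (c = -(-825 + 386)*(2353 + 1101)/3 = -(-439)*3454/3 = -1/3*(-1516306) = 1516306/3 ≈ 5.0544e+5)
sqrt(c + (W - 1*598)) = sqrt(1516306/3 + (-670 - 1*598)) = sqrt(1516306/3 + (-670 - 598)) = sqrt(1516306/3 - 1268) = sqrt(1512502/3) = sqrt(4537506)/3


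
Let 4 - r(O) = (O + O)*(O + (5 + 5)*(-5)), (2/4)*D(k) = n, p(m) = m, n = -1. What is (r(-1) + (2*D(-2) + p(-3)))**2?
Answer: 11025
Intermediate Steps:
D(k) = -2 (D(k) = 2*(-1) = -2)
r(O) = 4 - 2*O*(-50 + O) (r(O) = 4 - (O + O)*(O + (5 + 5)*(-5)) = 4 - 2*O*(O + 10*(-5)) = 4 - 2*O*(O - 50) = 4 - 2*O*(-50 + O))
(r(-1) + (2*D(-2) + p(-3)))**2 = ((4 - 2*(-1)**2 + 100*(-1)) + (2*(-2) - 3))**2 = ((4 - 2*1 - 100) + (-4 - 3))**2 = ((4 - 2 - 100) - 7)**2 = (-98 - 7)**2 = (-105)**2 = 11025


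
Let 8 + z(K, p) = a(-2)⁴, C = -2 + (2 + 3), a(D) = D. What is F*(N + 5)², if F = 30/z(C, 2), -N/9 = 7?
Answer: 12615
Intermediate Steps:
N = -63 (N = -9*7 = -63)
C = 3 (C = -2 + 5 = 3)
z(K, p) = 8 (z(K, p) = -8 + (-2)⁴ = -8 + 16 = 8)
F = 15/4 (F = 30/8 = 30*(⅛) = 15/4 ≈ 3.7500)
F*(N + 5)² = 15*(-63 + 5)²/4 = (15/4)*(-58)² = (15/4)*3364 = 12615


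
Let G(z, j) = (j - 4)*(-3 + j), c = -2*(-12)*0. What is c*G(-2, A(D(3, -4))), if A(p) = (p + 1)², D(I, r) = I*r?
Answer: 0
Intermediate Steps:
A(p) = (1 + p)²
c = 0 (c = 24*0 = 0)
G(z, j) = (-4 + j)*(-3 + j)
c*G(-2, A(D(3, -4))) = 0*(12 + ((1 + 3*(-4))²)² - 7*(1 + 3*(-4))²) = 0*(12 + ((1 - 12)²)² - 7*(1 - 12)²) = 0*(12 + ((-11)²)² - 7*(-11)²) = 0*(12 + 121² - 7*121) = 0*(12 + 14641 - 847) = 0*13806 = 0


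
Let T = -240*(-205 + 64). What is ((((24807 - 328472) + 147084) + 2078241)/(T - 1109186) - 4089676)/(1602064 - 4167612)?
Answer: 1099454662389/689712944902 ≈ 1.5941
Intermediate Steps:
T = 33840 (T = -240*(-141) = 33840)
((((24807 - 328472) + 147084) + 2078241)/(T - 1109186) - 4089676)/(1602064 - 4167612) = ((((24807 - 328472) + 147084) + 2078241)/(33840 - 1109186) - 4089676)/(1602064 - 4167612) = (((-303665 + 147084) + 2078241)/(-1075346) - 4089676)/(-2565548) = ((-156581 + 2078241)*(-1/1075346) - 4089676)*(-1/2565548) = (1921660*(-1/1075346) - 4089676)*(-1/2565548) = (-960830/537673 - 4089676)*(-1/2565548) = -2198909324778/537673*(-1/2565548) = 1099454662389/689712944902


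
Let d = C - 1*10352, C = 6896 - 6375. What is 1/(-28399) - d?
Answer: 279190568/28399 ≈ 9831.0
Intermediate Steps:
C = 521
d = -9831 (d = 521 - 1*10352 = 521 - 10352 = -9831)
1/(-28399) - d = 1/(-28399) - 1*(-9831) = -1/28399 + 9831 = 279190568/28399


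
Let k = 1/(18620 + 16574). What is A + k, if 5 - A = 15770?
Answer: -554833409/35194 ≈ -15765.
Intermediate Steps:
A = -15765 (A = 5 - 1*15770 = 5 - 15770 = -15765)
k = 1/35194 ≈ 2.8414e-5
A + k = -15765 + 1/35194 = -554833409/35194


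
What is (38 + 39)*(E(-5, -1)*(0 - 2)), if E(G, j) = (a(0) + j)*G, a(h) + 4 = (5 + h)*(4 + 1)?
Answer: 15400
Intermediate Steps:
a(h) = 21 + 5*h (a(h) = -4 + (5 + h)*(4 + 1) = -4 + (5 + h)*5 = -4 + (25 + 5*h) = 21 + 5*h)
E(G, j) = G*(21 + j) (E(G, j) = ((21 + 5*0) + j)*G = ((21 + 0) + j)*G = (21 + j)*G = G*(21 + j))
(38 + 39)*(E(-5, -1)*(0 - 2)) = (38 + 39)*((-5*(21 - 1))*(0 - 2)) = 77*(-5*20*(-2)) = 77*(-100*(-2)) = 77*200 = 15400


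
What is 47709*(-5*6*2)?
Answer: -2862540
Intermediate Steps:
47709*(-5*6*2) = 47709*(-30*2) = 47709*(-60) = -2862540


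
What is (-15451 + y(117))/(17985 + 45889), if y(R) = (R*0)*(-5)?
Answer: -15451/63874 ≈ -0.24190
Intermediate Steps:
y(R) = 0 (y(R) = 0*(-5) = 0)
(-15451 + y(117))/(17985 + 45889) = (-15451 + 0)/(17985 + 45889) = -15451/63874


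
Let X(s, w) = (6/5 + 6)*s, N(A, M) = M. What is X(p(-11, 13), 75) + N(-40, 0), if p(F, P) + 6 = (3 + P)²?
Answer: 1800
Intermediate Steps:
p(F, P) = -6 + (3 + P)²
X(s, w) = 36*s/5 (X(s, w) = (6*(⅕) + 6)*s = (6/5 + 6)*s = 36*s/5)
X(p(-11, 13), 75) + N(-40, 0) = 36*(-6 + (3 + 13)²)/5 + 0 = 36*(-6 + 16²)/5 + 0 = 36*(-6 + 256)/5 + 0 = (36/5)*250 + 0 = 1800 + 0 = 1800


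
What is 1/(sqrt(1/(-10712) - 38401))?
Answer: -2*I*sqrt(1101599351814)/411351513 ≈ -0.005103*I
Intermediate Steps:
1/(sqrt(1/(-10712) - 38401)) = 1/(sqrt(-1/10712 - 38401)) = 1/(sqrt(-411351513/10712)) = 1/(I*sqrt(1101599351814)/5356) = -2*I*sqrt(1101599351814)/411351513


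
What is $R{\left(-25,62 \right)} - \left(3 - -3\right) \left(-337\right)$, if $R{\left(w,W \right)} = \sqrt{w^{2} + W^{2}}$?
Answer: $2022 + \sqrt{4469} \approx 2088.9$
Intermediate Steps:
$R{\left(w,W \right)} = \sqrt{W^{2} + w^{2}}$
$R{\left(-25,62 \right)} - \left(3 - -3\right) \left(-337\right) = \sqrt{62^{2} + \left(-25\right)^{2}} - \left(3 - -3\right) \left(-337\right) = \sqrt{3844 + 625} - \left(3 + 3\right) \left(-337\right) = \sqrt{4469} - 6 \left(-337\right) = \sqrt{4469} - -2022 = \sqrt{4469} + 2022 = 2022 + \sqrt{4469}$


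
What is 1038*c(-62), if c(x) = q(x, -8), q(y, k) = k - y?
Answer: 56052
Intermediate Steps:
c(x) = -8 - x
1038*c(-62) = 1038*(-8 - 1*(-62)) = 1038*(-8 + 62) = 1038*54 = 56052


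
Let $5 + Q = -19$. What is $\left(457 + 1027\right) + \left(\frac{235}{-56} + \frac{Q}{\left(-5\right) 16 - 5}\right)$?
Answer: $\frac{7045209}{4760} \approx 1480.1$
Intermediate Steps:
$Q = -24$ ($Q = -5 - 19 = -24$)
$\left(457 + 1027\right) + \left(\frac{235}{-56} + \frac{Q}{\left(-5\right) 16 - 5}\right) = \left(457 + 1027\right) - \left(\frac{235}{56} + \frac{24}{\left(-5\right) 16 - 5}\right) = 1484 - \left(\frac{235}{56} + \frac{24}{-80 - 5}\right) = 1484 - \left(\frac{235}{56} + \frac{24}{-85}\right) = 1484 - \frac{18631}{4760} = \frac{7045209}{4760}$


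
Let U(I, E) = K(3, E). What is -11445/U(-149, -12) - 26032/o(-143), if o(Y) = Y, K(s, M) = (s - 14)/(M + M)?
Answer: -3544808/143 ≈ -24789.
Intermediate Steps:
K(s, M) = (-14 + s)/(2*M) (K(s, M) = (-14 + s)/((2*M)) = (-14 + s)*(1/(2*M)) = (-14 + s)/(2*M))
U(I, E) = -11/(2*E) (U(I, E) = (-14 + 3)/(2*E) = (½)*(-11)/E = -11/(2*E))
-11445/U(-149, -12) - 26032/o(-143) = -11445/((-11/2/(-12))) - 26032/(-143) = -11445/((-11/2*(-1/12))) - 26032*(-1/143) = -11445/11/24 + 26032/143 = -11445*24/11 + 26032/143 = -274680/11 + 26032/143 = -3544808/143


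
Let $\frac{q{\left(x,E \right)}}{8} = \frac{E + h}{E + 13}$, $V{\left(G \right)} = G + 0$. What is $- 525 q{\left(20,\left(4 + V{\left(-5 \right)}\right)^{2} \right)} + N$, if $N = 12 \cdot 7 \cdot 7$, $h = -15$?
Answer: $4788$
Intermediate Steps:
$V{\left(G \right)} = G$
$N = 588$ ($N = 84 \cdot 7 = 588$)
$q{\left(x,E \right)} = \frac{8 \left(-15 + E\right)}{13 + E}$ ($q{\left(x,E \right)} = 8 \frac{E - 15}{E + 13} = 8 \frac{-15 + E}{13 + E} = \frac{8 \left(-15 + E\right)}{13 + E}$)
$- 525 q{\left(20,\left(4 + V{\left(-5 \right)}\right)^{2} \right)} + N = - 525 \frac{8 \left(-15 + \left(4 - 5\right)^{2}\right)}{13 + \left(4 - 5\right)^{2}} + 588 = - 525 \frac{8 \left(-15 + \left(-1\right)^{2}\right)}{13 + \left(-1\right)^{2}} + 588 = - 525 \frac{8 \left(-15 + 1\right)}{13 + 1} + 588 = - 525 \cdot 8 \cdot \frac{1}{14} \left(-14\right) + 588 = \left(-525\right) \left(-8\right) + 588 = 4200 + 588 = 4788$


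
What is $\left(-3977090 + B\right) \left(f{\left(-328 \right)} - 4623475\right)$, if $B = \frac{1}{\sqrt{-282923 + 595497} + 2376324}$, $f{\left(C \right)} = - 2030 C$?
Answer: $\frac{44440859110131323373495280}{2823457720201} + \frac{3957635 \sqrt{312574}}{5646915440402} \approx 1.574 \cdot 10^{13}$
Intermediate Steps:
$B = \frac{1}{2376324 + \sqrt{312574}}$ ($B = \frac{1}{\sqrt{312574} + 2376324} = \frac{1}{2376324 + \sqrt{312574}} \approx 4.2072 \cdot 10^{-7}$)
$\left(-3977090 + B\right) \left(f{\left(-328 \right)} - 4623475\right) = \left(-3977090 + \left(\frac{1188162}{2823457720201} - \frac{\sqrt{312574}}{5646915440402}\right)\right) \left(\left(-2030\right) \left(-328\right) - 4623475\right) = \left(- \frac{11229145464433006928}{2823457720201} - \frac{\sqrt{312574}}{5646915440402}\right) \left(665840 - 4623475\right) = \left(- \frac{11229145464433006928}{2823457720201} - \frac{\sqrt{312574}}{5646915440402}\right) \left(-3957635\right) = \frac{44440859110131323373495280}{2823457720201} + \frac{3957635 \sqrt{312574}}{5646915440402}$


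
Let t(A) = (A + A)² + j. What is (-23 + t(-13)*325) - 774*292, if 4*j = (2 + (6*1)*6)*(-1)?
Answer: -18837/2 ≈ -9418.5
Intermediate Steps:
j = -19/2 (j = ((2 + (6*1)*6)*(-1))/4 = ((2 + 6*6)*(-1))/4 = ((2 + 36)*(-1))/4 = (38*(-1))/4 = (¼)*(-38) = -19/2 ≈ -9.5000)
t(A) = -19/2 + 4*A² (t(A) = (A + A)² - 19/2 = (2*A)² - 19/2 = 4*A² - 19/2 = -19/2 + 4*A²)
(-23 + t(-13)*325) - 774*292 = (-23 + (-19/2 + 4*(-13)²)*325) - 774*292 = (-23 + (-19/2 + 4*169)*325) - 1*226008 = (-23 + (-19/2 + 676)*325) - 226008 = (-23 + (1333/2)*325) - 226008 = (-23 + 433225/2) - 226008 = 433179/2 - 226008 = -18837/2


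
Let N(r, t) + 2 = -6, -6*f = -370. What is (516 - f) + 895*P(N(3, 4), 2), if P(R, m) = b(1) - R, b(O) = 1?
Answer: 25528/3 ≈ 8509.3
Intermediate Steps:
f = 185/3 (f = -1/6*(-370) = 185/3 ≈ 61.667)
N(r, t) = -8 (N(r, t) = -2 - 6 = -8)
P(R, m) = 1 - R
(516 - f) + 895*P(N(3, 4), 2) = (516 - 1*185/3) + 895*(1 - 1*(-8)) = (516 - 185/3) + 895*(1 + 8) = 1363/3 + 895*9 = 1363/3 + 8055 = 25528/3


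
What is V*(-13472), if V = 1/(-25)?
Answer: 13472/25 ≈ 538.88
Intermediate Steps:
V = -1/25 ≈ -0.040000
V*(-13472) = -1/25*(-13472) = 13472/25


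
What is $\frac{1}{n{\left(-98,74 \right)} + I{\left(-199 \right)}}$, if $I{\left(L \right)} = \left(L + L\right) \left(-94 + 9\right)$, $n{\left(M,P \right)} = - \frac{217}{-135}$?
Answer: $\frac{135}{4567267} \approx 2.9558 \cdot 10^{-5}$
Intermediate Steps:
$n{\left(M,P \right)} = \frac{217}{135}$ ($n{\left(M,P \right)} = \left(-217\right) \left(- \frac{1}{135}\right) = \frac{217}{135}$)
$I{\left(L \right)} = - 170 L$ ($I{\left(L \right)} = 2 L \left(-85\right) = - 170 L$)
$\frac{1}{n{\left(-98,74 \right)} + I{\left(-199 \right)}} = \frac{1}{\frac{217}{135} - -33830} = \frac{1}{\frac{217}{135} + 33830} = \frac{1}{\frac{4567267}{135}} = \frac{135}{4567267}$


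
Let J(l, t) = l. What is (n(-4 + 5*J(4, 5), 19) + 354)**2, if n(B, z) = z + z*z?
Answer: 538756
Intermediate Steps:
n(B, z) = z + z**2
(n(-4 + 5*J(4, 5), 19) + 354)**2 = (19*(1 + 19) + 354)**2 = (19*20 + 354)**2 = (380 + 354)**2 = 734**2 = 538756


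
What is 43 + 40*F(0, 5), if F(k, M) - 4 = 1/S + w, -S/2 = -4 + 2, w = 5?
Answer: 413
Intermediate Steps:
S = 4 (S = -2*(-4 + 2) = -2*(-2) = 4)
F(k, M) = 37/4 (F(k, M) = 4 + (1/4 + 5) = 4 + 21/4 = 37/4)
43 + 40*F(0, 5) = 43 + 40*(37/4) = 43 + 370 = 413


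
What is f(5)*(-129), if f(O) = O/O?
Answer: -129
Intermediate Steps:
f(O) = 1
f(5)*(-129) = 1*(-129) = -129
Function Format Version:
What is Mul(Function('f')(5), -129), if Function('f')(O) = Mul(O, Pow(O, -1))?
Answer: -129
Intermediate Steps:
Function('f')(O) = 1
Mul(Function('f')(5), -129) = Mul(1, -129) = -129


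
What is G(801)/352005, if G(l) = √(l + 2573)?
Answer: √3374/352005 ≈ 0.00016501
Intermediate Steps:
G(l) = √(2573 + l)
G(801)/352005 = √(2573 + 801)/352005 = √3374*(1/352005) = √3374/352005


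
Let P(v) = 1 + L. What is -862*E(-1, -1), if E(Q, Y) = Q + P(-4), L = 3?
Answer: -2586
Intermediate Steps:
P(v) = 4 (P(v) = 1 + 3 = 4)
E(Q, Y) = 4 + Q (E(Q, Y) = Q + 4 = 4 + Q)
-862*E(-1, -1) = -862*(4 - 1) = -862*3 = -2586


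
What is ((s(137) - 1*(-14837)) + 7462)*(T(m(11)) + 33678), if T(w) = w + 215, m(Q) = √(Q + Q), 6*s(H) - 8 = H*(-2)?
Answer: 2262832252/3 + 66764*√22/3 ≈ 7.5438e+8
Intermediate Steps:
s(H) = 4/3 - H/3 (s(H) = 4/3 + (H*(-2))/6 = 4/3 + (-2*H)/6 = 4/3 - H/3)
m(Q) = √2*√Q (m(Q) = √(2*Q) = √2*√Q)
T(w) = 215 + w
((s(137) - 1*(-14837)) + 7462)*(T(m(11)) + 33678) = (((4/3 - ⅓*137) - 1*(-14837)) + 7462)*((215 + √2*√11) + 33678) = (((4/3 - 137/3) + 14837) + 7462)*((215 + √22) + 33678) = ((-133/3 + 14837) + 7462)*(33893 + √22) = (44378/3 + 7462)*(33893 + √22) = 66764*(33893 + √22)/3 = 2262832252/3 + 66764*√22/3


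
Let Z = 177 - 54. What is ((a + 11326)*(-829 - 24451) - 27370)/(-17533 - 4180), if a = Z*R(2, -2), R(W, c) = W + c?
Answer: 286348650/21713 ≈ 13188.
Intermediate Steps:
Z = 123
a = 0 (a = 123*(2 - 2) = 123*0 = 0)
((a + 11326)*(-829 - 24451) - 27370)/(-17533 - 4180) = ((0 + 11326)*(-829 - 24451) - 27370)/(-17533 - 4180) = (11326*(-25280) - 27370)/(-21713) = (-286321280 - 27370)*(-1/21713) = -286348650*(-1/21713) = 286348650/21713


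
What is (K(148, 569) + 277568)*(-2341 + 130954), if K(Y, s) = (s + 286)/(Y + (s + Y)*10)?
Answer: 261244317564627/7318 ≈ 3.5699e+10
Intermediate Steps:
K(Y, s) = (286 + s)/(10*s + 11*Y) (K(Y, s) = (286 + s)/(Y + (Y + s)*10) = (286 + s)/(Y + (10*Y + 10*s)) = (286 + s)/(10*s + 11*Y))
(K(148, 569) + 277568)*(-2341 + 130954) = ((286 + 569)/(10*569 + 11*148) + 277568)*(-2341 + 130954) = (855/(5690 + 1628) + 277568)*128613 = (855/7318 + 277568)*128613 = (2031243479/7318)*128613 = 261244317564627/7318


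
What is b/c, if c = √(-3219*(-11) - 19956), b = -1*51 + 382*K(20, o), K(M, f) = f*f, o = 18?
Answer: 41239*√1717/1717 ≈ 995.23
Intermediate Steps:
K(M, f) = f²
b = 123717 (b = -1*51 + 382*18² = -51 + 382*324 = -51 + 123768 = 123717)
c = 3*√1717 (c = √(35409 - 19956) = √15453 = 3*√1717 ≈ 124.31)
b/c = 123717/((3*√1717)) = 123717*(√1717/5151) = 41239*√1717/1717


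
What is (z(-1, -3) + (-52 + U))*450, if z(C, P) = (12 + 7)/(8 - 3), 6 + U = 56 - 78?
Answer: -34290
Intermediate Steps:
U = -28 (U = -6 + (56 - 78) = -6 - 22 = -28)
z(C, P) = 19/5
(z(-1, -3) + (-52 + U))*450 = (19/5 + (-52 - 28))*450 = (19/5 - 80)*450 = -381/5*450 = -34290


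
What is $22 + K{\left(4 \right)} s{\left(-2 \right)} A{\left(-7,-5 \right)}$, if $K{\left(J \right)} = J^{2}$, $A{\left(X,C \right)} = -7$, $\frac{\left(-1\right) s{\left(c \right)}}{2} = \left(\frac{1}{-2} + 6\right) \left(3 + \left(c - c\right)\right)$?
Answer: $3718$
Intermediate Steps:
$s{\left(c \right)} = -33$ ($s{\left(c \right)} = - 2 \left(\frac{1}{-2} + 6\right) \left(3 + \left(c - c\right)\right) = - 2 \left(- \frac{1}{2} + 6\right) \left(3 + 0\right) = - 2 \cdot \frac{11}{2} \cdot 3 = \left(-2\right) \frac{33}{2} = -33$)
$22 + K{\left(4 \right)} s{\left(-2 \right)} A{\left(-7,-5 \right)} = 22 + 4^{2} \left(-33\right) \left(-7\right) = 22 + 16 \left(-33\right) \left(-7\right) = 22 - -3696 = 22 + 3696 = 3718$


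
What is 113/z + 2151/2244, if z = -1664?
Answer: 277141/311168 ≈ 0.89065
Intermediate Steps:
113/z + 2151/2244 = 113/(-1664) + 2151/2244 = 113*(-1/1664) + 2151*(1/2244) = -113/1664 + 717/748 = 277141/311168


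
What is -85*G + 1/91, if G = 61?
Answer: -471834/91 ≈ -5185.0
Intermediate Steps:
-85*G + 1/91 = -85*61 + 1/91 = -5185 + 1/91 = -471834/91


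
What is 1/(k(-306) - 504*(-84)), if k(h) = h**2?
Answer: 1/135972 ≈ 7.3545e-6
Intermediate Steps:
1/(k(-306) - 504*(-84)) = 1/((-306)**2 - 504*(-84)) = 1/(93636 + 42336) = 1/135972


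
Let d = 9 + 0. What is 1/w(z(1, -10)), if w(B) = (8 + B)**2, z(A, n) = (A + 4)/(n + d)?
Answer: 1/9 ≈ 0.11111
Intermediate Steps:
d = 9
z(A, n) = (4 + A)/(9 + n) (z(A, n) = (A + 4)/(n + 9) = (4 + A)/(9 + n))
1/w(z(1, -10)) = 1/((8 + (4 + 1)/(9 - 10))**2) = 1/((8 + 5/(-1))**2) = 1/((8 - 1*5)**2) = 1/((8 - 5)**2) = 1/(3**2) = 1/9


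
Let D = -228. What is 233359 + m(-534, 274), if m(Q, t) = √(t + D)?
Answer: 233359 + √46 ≈ 2.3337e+5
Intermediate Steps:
m(Q, t) = √(-228 + t) (m(Q, t) = √(t - 228) = √(-228 + t))
233359 + m(-534, 274) = 233359 + √(-228 + 274) = 233359 + √46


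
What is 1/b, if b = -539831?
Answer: -1/539831 ≈ -1.8524e-6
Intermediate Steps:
1/b = 1/(-539831) = -1/539831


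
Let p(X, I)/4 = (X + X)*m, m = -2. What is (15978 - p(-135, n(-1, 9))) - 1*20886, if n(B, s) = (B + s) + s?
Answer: -7068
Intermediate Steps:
n(B, s) = B + 2*s
p(X, I) = -16*X (p(X, I) = 4*((X + X)*(-2)) = 4*((2*X)*(-2)) = 4*(-4*X) = -16*X)
(15978 - p(-135, n(-1, 9))) - 1*20886 = (15978 - (-16)*(-135)) - 1*20886 = (15978 - 1*2160) - 20886 = (15978 - 2160) - 20886 = 13818 - 20886 = -7068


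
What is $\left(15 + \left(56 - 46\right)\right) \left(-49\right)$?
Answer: $-1225$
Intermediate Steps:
$\left(15 + \left(56 - 46\right)\right) \left(-49\right) = \left(15 + 10\right) \left(-49\right) = 25 \left(-49\right) = -1225$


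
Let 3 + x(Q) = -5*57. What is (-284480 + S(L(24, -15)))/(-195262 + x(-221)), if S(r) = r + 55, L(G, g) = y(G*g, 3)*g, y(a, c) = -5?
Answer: 5687/3911 ≈ 1.4541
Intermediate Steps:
x(Q) = -288 (x(Q) = -3 - 5*57 = -3 - 285 = -288)
L(G, g) = -5*g
S(r) = 55 + r
(-284480 + S(L(24, -15)))/(-195262 + x(-221)) = (-284480 + (55 - 5*(-15)))/(-195262 - 288) = (-284480 + (55 + 75))/(-195550) = (-284480 + 130)*(-1/195550) = -284350*(-1/195550) = 5687/3911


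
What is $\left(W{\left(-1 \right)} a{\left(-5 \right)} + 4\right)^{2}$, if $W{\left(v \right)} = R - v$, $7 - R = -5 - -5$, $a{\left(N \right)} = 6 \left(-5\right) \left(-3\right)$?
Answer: $524176$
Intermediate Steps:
$a{\left(N \right)} = 90$ ($a{\left(N \right)} = \left(-30\right) \left(-3\right) = 90$)
$R = 7$ ($R = 7 - \left(-5 - -5\right) = 7 - \left(-5 + 5\right) = 7 - 0 = 7 + 0 = 7$)
$W{\left(v \right)} = 7 - v$
$\left(W{\left(-1 \right)} a{\left(-5 \right)} + 4\right)^{2} = \left(\left(7 - -1\right) 90 + 4\right)^{2} = \left(\left(7 + 1\right) 90 + 4\right)^{2} = \left(8 \cdot 90 + 4\right)^{2} = \left(720 + 4\right)^{2} = 724^{2} = 524176$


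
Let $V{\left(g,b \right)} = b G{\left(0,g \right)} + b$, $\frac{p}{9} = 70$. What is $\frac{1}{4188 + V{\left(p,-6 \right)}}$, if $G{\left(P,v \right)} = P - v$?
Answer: $\frac{1}{7962} \approx 0.0001256$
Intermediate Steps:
$p = 630$ ($p = 9 \cdot 70 = 630$)
$V{\left(g,b \right)} = b - b g$ ($V{\left(g,b \right)} = b \left(0 - g\right) + b = b \left(- g\right) + b = - b g + b = b - b g$)
$\frac{1}{4188 + V{\left(p,-6 \right)}} = \frac{1}{4188 - 6 \left(1 - 630\right)} = \frac{1}{4188 - -3774} = \frac{1}{4188 + 3774} = \frac{1}{7962}$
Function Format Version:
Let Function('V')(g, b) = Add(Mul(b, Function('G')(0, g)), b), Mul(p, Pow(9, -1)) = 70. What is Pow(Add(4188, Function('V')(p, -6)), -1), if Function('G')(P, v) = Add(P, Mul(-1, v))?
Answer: Rational(1, 7962) ≈ 0.00012560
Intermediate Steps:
p = 630 (p = Mul(9, 70) = 630)
Function('V')(g, b) = Add(b, Mul(-1, b, g)) (Function('V')(g, b) = Add(Mul(b, Add(0, Mul(-1, g))), b) = Add(Mul(b, Mul(-1, g)), b) = Add(Mul(-1, b, g), b) = Add(b, Mul(-1, b, g)))
Pow(Add(4188, Function('V')(p, -6)), -1) = Pow(Add(4188, Mul(-6, Add(1, Mul(-1, 630)))), -1) = Pow(Add(4188, Mul(-6, Add(1, -630))), -1) = Pow(Add(4188, Mul(-6, -629)), -1) = Pow(Add(4188, 3774), -1) = Pow(7962, -1) = Rational(1, 7962)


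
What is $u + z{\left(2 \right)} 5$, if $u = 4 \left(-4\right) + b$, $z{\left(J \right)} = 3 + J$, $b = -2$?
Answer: $7$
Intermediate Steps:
$u = -18$ ($u = 4 \left(-4\right) - 2 = -16 - 2 = -18$)
$u + z{\left(2 \right)} 5 = -18 + \left(3 + 2\right) 5 = -18 + 5 \cdot 5 = -18 + 25 = 7$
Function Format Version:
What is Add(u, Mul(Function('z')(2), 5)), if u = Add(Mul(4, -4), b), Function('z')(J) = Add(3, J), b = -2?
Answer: 7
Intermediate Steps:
u = -18 (u = Add(Mul(4, -4), -2) = Add(-16, -2) = -18)
Add(u, Mul(Function('z')(2), 5)) = Add(-18, Mul(Add(3, 2), 5)) = Add(-18, Mul(5, 5)) = Add(-18, 25) = 7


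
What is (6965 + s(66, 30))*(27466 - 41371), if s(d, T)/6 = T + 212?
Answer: -117038385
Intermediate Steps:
s(d, T) = 1272 + 6*T (s(d, T) = 6*(T + 212) = 6*(212 + T) = 1272 + 6*T)
(6965 + s(66, 30))*(27466 - 41371) = (6965 + (1272 + 6*30))*(27466 - 41371) = (6965 + (1272 + 180))*(-13905) = (6965 + 1452)*(-13905) = 8417*(-13905) = -117038385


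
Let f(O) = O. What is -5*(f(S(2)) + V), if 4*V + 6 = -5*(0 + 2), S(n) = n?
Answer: 10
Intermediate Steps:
V = -4 (V = -3/2 + (-5*(0 + 2))/4 = -3/2 + (-5*2)/4 = -3/2 + (1/4)*(-10) = -3/2 - 5/2 = -4)
-5*(f(S(2)) + V) = -5*(2 - 4) = -5*(-2) = 10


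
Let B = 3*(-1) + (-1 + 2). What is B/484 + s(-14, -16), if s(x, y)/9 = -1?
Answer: -2179/242 ≈ -9.0041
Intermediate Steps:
s(x, y) = -9 (s(x, y) = 9*(-1) = -9)
B = -2 (B = -3 + 1 = -2)
B/484 + s(-14, -16) = -2/484 - 9 = (1/484)*(-2) - 9 = -1/242 - 9 = -2179/242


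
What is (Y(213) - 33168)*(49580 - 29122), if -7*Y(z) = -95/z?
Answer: -1011717513994/1491 ≈ -6.7855e+8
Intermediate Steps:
Y(z) = 95/(7*z) (Y(z) = -(-95)/(7*z) = 95/(7*z))
(Y(213) - 33168)*(49580 - 29122) = ((95/7)/213 - 33168)*(49580 - 29122) = ((95/7)*(1/213) - 33168)*20458 = (95/1491 - 33168)*20458 = -49453393/1491*20458 = -1011717513994/1491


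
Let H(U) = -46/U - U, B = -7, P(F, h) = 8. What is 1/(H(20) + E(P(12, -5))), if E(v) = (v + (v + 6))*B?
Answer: -10/1763 ≈ -0.0056721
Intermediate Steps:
E(v) = -42 - 14*v (E(v) = (v + (v + 6))*(-7) = (v + (6 + v))*(-7) = (6 + 2*v)*(-7) = -42 - 14*v)
H(U) = -U - 46/U
1/(H(20) + E(P(12, -5))) = 1/((-1*20 - 46/20) + (-42 - 14*8)) = 1/((-20 - 46*1/20) + (-42 - 112)) = 1/((-20 - 23/10) - 154) = 1/(-223/10 - 154) = 1/(-1763/10) = -10/1763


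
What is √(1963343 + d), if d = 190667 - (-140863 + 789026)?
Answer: √1505847 ≈ 1227.1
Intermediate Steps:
d = -457496 (d = 190667 - 1*648163 = 190667 - 648163 = -457496)
√(1963343 + d) = √(1963343 - 457496) = √1505847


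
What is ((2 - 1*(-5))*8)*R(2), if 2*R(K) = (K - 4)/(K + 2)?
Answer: -14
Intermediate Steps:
R(K) = (-4 + K)/(2*(2 + K)) (R(K) = ((K - 4)/(K + 2))/2 = ((-4 + K)/(2 + K))/2 = (-4 + K)/(2*(2 + K)))
((2 - 1*(-5))*8)*R(2) = ((2 - 1*(-5))*8)*((-4 + 2)/(2*(2 + 2))) = ((2 + 5)*8)*((½)*(-2)/4) = (7*8)*((½)*(¼)*(-2)) = 56*(-¼) = -14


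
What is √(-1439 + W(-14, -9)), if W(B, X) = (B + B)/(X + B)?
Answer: I*√760587/23 ≈ 37.918*I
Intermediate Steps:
W(B, X) = 2*B/(B + X) (W(B, X) = (2*B)/(B + X) = 2*B/(B + X))
√(-1439 + W(-14, -9)) = √(-1439 + 2*(-14)/(-14 - 9)) = √(-1439 + 2*(-14)/(-23)) = √(-1439 + 2*(-14)*(-1/23)) = √(-1439 + 28/23) = √(-33069/23) = I*√760587/23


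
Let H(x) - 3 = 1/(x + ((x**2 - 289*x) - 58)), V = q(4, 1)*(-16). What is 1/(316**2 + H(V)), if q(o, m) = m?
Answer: 4806/479922355 ≈ 1.0014e-5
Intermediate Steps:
V = -16 (V = 1*(-16) = -16)
H(x) = 3 + 1/(-58 + x**2 - 288*x) (H(x) = 3 + 1/(x + ((x**2 - 289*x) - 58)) = 3 + 1/(x + (-58 + x**2 - 289*x)) = 3 + 1/(-58 + x**2 - 288*x))
1/(316**2 + H(V)) = 1/(316**2 + (173 - 3*(-16)**2 + 864*(-16))/(58 - 1*(-16)**2 + 288*(-16))) = 1/(99856 + (173 - 3*256 - 13824)/(58 - 1*256 - 4608)) = 1/(99856 + (173 - 768 - 13824)/(58 - 256 - 4608)) = 1/(99856 - 14419/(-4806)) = 1/(99856 - 1/4806*(-14419)) = 1/(99856 + 14419/4806) = 1/(479922355/4806) = 4806/479922355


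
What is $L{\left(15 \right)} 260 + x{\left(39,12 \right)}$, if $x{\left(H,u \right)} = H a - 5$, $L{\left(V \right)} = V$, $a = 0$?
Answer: $3895$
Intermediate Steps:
$x{\left(H,u \right)} = -5$ ($x{\left(H,u \right)} = H 0 - 5 = 0 - 5 = -5$)
$L{\left(15 \right)} 260 + x{\left(39,12 \right)} = 15 \cdot 260 - 5 = 3900 - 5 = 3895$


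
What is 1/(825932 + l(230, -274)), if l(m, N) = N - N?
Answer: 1/825932 ≈ 1.2108e-6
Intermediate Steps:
l(m, N) = 0
1/(825932 + l(230, -274)) = 1/(825932 + 0) = 1/825932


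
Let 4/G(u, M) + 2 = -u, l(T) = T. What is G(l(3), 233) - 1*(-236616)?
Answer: 1183076/5 ≈ 2.3662e+5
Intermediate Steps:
G(u, M) = 4/(-2 - u)
G(l(3), 233) - 1*(-236616) = -4/(2 + 3) - 1*(-236616) = -4/5 + 236616 = -4*⅕ + 236616 = -⅘ + 236616 = 1183076/5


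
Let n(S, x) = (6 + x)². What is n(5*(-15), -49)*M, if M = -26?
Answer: -48074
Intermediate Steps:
n(5*(-15), -49)*M = (6 - 49)²*(-26) = (-43)²*(-26) = 1849*(-26) = -48074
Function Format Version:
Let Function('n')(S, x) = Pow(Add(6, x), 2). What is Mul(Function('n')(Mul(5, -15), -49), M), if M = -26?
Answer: -48074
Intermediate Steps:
Mul(Function('n')(Mul(5, -15), -49), M) = Mul(Pow(Add(6, -49), 2), -26) = Mul(Pow(-43, 2), -26) = Mul(1849, -26) = -48074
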